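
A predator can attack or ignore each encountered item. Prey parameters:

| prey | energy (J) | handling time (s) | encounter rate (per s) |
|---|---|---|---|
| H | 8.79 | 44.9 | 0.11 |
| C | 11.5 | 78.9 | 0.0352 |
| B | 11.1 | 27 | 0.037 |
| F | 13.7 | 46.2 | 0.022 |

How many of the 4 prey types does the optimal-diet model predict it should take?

2

Profitabilities (E/h, J/s): B 0.411, F 0.297, H 0.196, C 0.146. Add prey in this order while the next type's profitability exceeds the intake rate on those already taken.
Rate on top 1: 0.2055. F: 0.297 > 0.2055 → include.
Rate on top 2: 0.2362. H: 0.196 < 0.2362 → exclude; stop.
Optimal diet: B, F — 2 of 4 types.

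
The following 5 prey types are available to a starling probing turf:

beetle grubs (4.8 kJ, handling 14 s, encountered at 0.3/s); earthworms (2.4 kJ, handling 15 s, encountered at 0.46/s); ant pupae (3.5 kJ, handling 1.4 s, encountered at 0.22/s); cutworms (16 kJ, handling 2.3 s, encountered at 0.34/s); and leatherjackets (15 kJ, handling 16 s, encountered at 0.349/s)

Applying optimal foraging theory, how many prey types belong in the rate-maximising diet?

E/h in descending order: cutworms 6.96, ant pupae 2.5, leatherjackets 0.938, beetle grubs 0.343, earthworms 0.16 kJ/s. The optimal diet is the largest prefix of this list for which every included type satisfies E_i/h_i > R on the types above it.
Rate on top 1: 3.053. ant pupae: 2.5 < 3.053 → exclude; stop.
Optimal diet: cutworms — 1 of 5 types.

1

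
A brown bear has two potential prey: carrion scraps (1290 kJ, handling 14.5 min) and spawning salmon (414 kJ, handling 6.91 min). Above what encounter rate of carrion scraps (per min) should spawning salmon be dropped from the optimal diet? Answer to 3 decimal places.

The zero-one rule: include spawning salmon iff E₂/h₂ > λE₁/(1+λh₁). Equality gives the switch point.
λE₁h₂ = E₂ + λE₂h₁ ⇒ λ = E₂/(E₁h₂ − E₂h₁) = 414/(8914 − 6003) = 0.1422 per min.

0.142 per min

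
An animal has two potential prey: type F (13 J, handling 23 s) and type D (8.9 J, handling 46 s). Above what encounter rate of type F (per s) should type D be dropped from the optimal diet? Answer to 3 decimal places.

The zero-one rule: include type D iff E₂/h₂ > λE₁/(1+λh₁). Equality gives the switch point.
λE₁h₂ = E₂ + λE₂h₁ ⇒ λ = E₂/(E₁h₂ − E₂h₁) = 8.9/(598 − 204.7) = 0.02263 per s.

0.023 per s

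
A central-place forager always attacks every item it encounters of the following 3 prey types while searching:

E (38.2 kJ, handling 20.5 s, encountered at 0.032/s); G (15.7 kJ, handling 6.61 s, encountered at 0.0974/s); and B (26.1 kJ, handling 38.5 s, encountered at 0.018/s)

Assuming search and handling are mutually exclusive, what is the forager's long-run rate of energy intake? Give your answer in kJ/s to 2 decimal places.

1.08 kJ/s

R = Σλ_iE_i / (1 + Σλ_ih_i)
Numerator: 0.032×38.2 + 0.0974×15.7 + 0.018×26.1 = 3.221
Denominator: 1 + 0.032×20.5 + 0.0974×6.61 + 0.018×38.5 = 2.993
R = 3.221/2.993 = 1.076 kJ/s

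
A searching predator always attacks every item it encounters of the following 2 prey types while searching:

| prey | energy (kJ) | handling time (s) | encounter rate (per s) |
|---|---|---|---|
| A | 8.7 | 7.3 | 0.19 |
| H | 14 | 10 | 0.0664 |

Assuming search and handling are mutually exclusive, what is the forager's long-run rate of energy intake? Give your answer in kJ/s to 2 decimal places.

0.85 kJ/s

R = Σλ_iE_i / (1 + Σλ_ih_i)
Numerator: 0.19×8.7 + 0.0664×14 = 2.583
Denominator: 1 + 0.19×7.3 + 0.0664×10 = 3.051
R = 2.583/3.051 = 0.8465 kJ/s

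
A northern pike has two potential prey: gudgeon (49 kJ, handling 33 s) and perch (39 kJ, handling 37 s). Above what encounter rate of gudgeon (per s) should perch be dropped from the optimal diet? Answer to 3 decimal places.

0.074 per s

The zero-one rule: include perch iff E₂/h₂ > λE₁/(1+λh₁). Equality gives the switch point.
λE₁h₂ = E₂ + λE₂h₁ ⇒ λ = E₂/(E₁h₂ − E₂h₁) = 39/(1813 − 1287) = 0.07414 per s.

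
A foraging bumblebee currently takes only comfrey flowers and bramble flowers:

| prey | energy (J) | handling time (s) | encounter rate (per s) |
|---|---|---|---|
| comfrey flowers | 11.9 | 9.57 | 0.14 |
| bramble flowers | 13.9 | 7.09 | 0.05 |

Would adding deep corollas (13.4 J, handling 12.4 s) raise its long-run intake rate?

Current rate: (0.14×11.9 + 0.05×13.9)/(1 + 0.14×9.57 + 0.05×7.09) = 0.8763 J/s.
Profitability of deep corollas: 13.4/12.4 = 1.081 J/s.
1.081 > 0.8763, so adding deep corollas raises the average — include it.

Yes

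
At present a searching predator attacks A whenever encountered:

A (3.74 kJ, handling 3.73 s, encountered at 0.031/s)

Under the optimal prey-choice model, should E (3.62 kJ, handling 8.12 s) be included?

On A alone, R = ΣλE/(1+Σλh) = 0.1159/1.116 = 0.1039 kJ/s.
E: E/h = 3.62/8.12 = 0.4458 kJ/s.
0.4458 > 0.1039, so adding E raises the average — include it.

Yes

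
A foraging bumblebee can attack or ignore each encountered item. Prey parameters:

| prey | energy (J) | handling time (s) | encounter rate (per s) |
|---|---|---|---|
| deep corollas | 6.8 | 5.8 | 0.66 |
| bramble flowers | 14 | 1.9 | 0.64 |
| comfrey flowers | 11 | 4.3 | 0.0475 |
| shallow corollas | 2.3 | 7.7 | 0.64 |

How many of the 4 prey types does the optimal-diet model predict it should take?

Rank by E/h (J/s): bramble flowers 7.37, comfrey flowers 2.56, deep corollas 1.17, shallow corollas 0.299. Include each in turn until the next type's E/h falls below the running intake rate.
Rate on top 1: 4.043. comfrey flowers: 2.56 < 4.043 → exclude; stop.
Optimal diet: bramble flowers — 1 of 4 types.

1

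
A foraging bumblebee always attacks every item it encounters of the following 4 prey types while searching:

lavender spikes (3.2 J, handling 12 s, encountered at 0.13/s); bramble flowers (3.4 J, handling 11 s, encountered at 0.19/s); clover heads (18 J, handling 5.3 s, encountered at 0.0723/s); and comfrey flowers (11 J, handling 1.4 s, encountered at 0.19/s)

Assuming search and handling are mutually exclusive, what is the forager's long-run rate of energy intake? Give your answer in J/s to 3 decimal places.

0.840 J/s

Energy encountered per unit search time: 0.13×3.2 + 0.19×3.4 + 0.0723×18 + 0.19×11 = 4.453 J/s.
Handling time per unit search time: 0.13×12 + 0.19×11 + 0.0723×5.3 + 0.19×1.4 = 4.299.
Rate = 4.453/(1 + 4.299) = 0.8404 J/s.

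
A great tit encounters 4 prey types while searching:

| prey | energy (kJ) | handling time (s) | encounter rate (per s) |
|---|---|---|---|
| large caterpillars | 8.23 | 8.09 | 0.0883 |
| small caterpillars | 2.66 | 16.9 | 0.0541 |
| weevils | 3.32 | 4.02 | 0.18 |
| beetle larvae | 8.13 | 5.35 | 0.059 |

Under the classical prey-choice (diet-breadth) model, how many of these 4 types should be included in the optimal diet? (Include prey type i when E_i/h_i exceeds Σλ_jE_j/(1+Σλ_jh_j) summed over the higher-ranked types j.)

Rank by E/h (kJ/s): beetle larvae 1.52, large caterpillars 1.02, weevils 0.826, small caterpillars 0.157. Include each in turn until the next type's E/h falls below the running intake rate.
Rate on top 1: 0.3646. large caterpillars: 1.02 > 0.3646 → include.
Rate on top 2: 0.5943. weevils: 0.826 > 0.5943 → include.
Rate on top 3: 0.6551. small caterpillars: 0.157 < 0.6551 → exclude; stop.
Optimal diet: beetle larvae, large caterpillars, weevils — 3 of 4 types.

3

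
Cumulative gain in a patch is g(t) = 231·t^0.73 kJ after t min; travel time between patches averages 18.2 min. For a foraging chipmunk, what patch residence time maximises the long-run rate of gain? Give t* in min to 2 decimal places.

49.21 min

Optimal t* satisfies g'(t*) = g(t*)/(T + t*).
g'(t) = 0.73·231·t^-0.27. Setting 0.73·231·t^-0.27 = 231·t^0.73/(18.2+t) gives 0.73(18.2+t) = t, so 0.27·t = 0.73×18.2.
t* = 0.73×18.2/0.27 = 49.21 min.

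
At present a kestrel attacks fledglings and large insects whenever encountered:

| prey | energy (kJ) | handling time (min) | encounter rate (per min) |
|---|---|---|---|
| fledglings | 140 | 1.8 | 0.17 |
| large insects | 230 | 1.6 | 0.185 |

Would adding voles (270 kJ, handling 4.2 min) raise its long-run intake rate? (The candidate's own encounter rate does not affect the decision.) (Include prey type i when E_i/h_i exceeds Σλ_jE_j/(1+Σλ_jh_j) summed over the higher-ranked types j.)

Yes

Current rate: (0.17×140 + 0.185×230)/(1 + 0.17×1.8 + 0.185×1.6) = 41.42 kJ/min.
Profitability of voles: 270/4.2 = 64.29 kJ/min.
64.29 > 41.42, so adding voles raises the average — include it.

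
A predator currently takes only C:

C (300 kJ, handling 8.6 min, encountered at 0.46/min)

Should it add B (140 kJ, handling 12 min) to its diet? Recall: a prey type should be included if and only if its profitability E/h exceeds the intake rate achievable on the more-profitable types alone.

Current rate: (0.46×300)/(1 + 0.46×8.6) = 27.85 kJ/min.
Profitability of B: 140/12 = 11.67 kJ/min.
11.67 < 27.85, so adding B would lower the average — exclude it.

No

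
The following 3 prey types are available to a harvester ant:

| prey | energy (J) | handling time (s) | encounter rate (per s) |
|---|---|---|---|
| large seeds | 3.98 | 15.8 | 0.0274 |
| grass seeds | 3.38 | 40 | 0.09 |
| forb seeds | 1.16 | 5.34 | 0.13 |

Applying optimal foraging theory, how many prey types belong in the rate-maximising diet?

Rank by E/h (J/s): large seeds 0.252, forb seeds 0.217, grass seeds 0.0845. Include each in turn until the next type's E/h falls below the running intake rate.
Rate on top 1: 0.0761. forb seeds: 0.217 > 0.0761 → include.
Rate on top 2: 0.1222. grass seeds: 0.0845 < 0.1222 → exclude; stop.
Optimal diet: large seeds, forb seeds — 2 of 3 types.

2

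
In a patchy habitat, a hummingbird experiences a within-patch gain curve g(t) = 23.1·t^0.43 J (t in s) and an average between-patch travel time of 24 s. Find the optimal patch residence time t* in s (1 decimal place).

By the marginal value theorem, leave when the instantaneous gain rate g'(t) equals the habitat-wide average g(t)/(T + t).
g'(t) = 0.43·23.1·t^-0.57. Setting 0.43·23.1·t^-0.57 = 23.1·t^0.43/(24+t) gives 0.43(24+t) = t, so 0.57·t = 0.43×24.
t* = 0.43×24/0.57 = 18.11 s.

18.1 s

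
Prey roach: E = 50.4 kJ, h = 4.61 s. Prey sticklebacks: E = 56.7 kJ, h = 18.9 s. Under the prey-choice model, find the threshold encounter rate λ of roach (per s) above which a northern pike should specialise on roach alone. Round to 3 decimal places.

0.082 per s

Drop sticklebacks once their profitability E₂/h₂ falls below the rate achievable on roach alone: E₂/h₂ = λE₁/(1 + λh₁).
Solve for λ: λE₁h₂ = E₂(1 + λh₁) → λ(E₁h₂ − E₂h₁) = E₂ → λ = E₂/(E₁h₂ − E₂h₁).
λ = 56.7/(50.4×18.9 − 56.7×4.61) = 56.7/691.2 = 0.08203 per s.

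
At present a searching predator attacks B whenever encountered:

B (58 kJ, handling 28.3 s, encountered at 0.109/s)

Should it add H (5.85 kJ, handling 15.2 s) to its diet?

No

On B alone, R = ΣλE/(1+Σλh) = 6.322/4.085 = 1.548 kJ/s.
Profitability of H: 5.85/15.2 = 0.3849 kJ/s.
Since 0.3849 < R, time spent handling H is better spent searching.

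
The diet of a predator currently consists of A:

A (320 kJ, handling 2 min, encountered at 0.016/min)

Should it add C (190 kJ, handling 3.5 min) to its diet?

Yes

Current rate: (0.016×320)/(1 + 0.016×2) = 4.961 kJ/min.
C: E/h = 190/3.5 = 54.29 kJ/min.
Since 54.29 > R, including C increases the long-run rate.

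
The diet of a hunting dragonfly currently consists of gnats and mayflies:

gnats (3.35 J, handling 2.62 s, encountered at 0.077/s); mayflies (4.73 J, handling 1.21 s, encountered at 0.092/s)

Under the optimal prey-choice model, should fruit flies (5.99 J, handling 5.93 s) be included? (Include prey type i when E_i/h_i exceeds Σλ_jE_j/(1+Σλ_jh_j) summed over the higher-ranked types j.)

Current rate: (0.077×3.35 + 0.092×4.73)/(1 + 0.077×2.62 + 0.092×1.21) = 0.5279 J/s.
fruit flies: E/h = 5.99/5.93 = 1.01 J/s.
1.01 > 0.5279, so adding fruit flies raises the average — include it.

Yes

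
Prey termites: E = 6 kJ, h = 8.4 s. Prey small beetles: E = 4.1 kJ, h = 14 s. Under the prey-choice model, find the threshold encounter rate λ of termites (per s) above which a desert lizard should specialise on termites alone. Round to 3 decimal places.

Drop small beetles once their profitability E₂/h₂ falls below the rate achievable on termites alone: E₂/h₂ = λE₁/(1 + λh₁).
Solve for λ: λE₁h₂ = E₂(1 + λh₁) → λ(E₁h₂ − E₂h₁) = E₂ → λ = E₂/(E₁h₂ − E₂h₁).
λ = 4.1/(6×14 − 4.1×8.4) = 4.1/49.56 = 0.08273 per s.

0.083 per s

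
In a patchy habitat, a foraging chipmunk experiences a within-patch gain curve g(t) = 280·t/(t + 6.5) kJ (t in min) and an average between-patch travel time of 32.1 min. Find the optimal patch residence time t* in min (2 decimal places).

14.44 min

By the marginal value theorem, leave when the instantaneous gain rate g'(t) equals the habitat-wide average g(t)/(T + t).
g'(t) = 280·6.5/(t + 6.5)². Setting 280·6.5/(t+6.5)² = 280t/[(t+6.5)(32.1+t)] gives 6.5(32.1+t) = t(t+6.5), so t² = 6.5×32.1 = 208.7.
t* = √208.7 = 14.44 min.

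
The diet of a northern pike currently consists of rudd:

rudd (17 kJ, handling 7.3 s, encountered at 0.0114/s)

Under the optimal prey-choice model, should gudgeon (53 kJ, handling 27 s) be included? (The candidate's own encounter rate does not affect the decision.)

Yes

Intake rate on the current diet: R = (0.0114×17) / (1 + 0.0114×7.3) = 0.1938/1.083 = 0.1789 kJ/s.
gudgeon: E/h = 53/27 = 1.963 kJ/s.
Since 1.963 > R, including gudgeon increases the long-run rate.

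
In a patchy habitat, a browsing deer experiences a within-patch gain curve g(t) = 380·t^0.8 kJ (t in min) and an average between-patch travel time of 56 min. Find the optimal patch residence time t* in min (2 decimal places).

Maximise g(t)/(T+t): set derivative to zero → g'(t)(T+t) = g(t).
g'(t) = 0.8·380·t^-0.2. Setting 0.8·380·t^-0.2 = 380·t^0.8/(56+t) gives 0.8(56+t) = t, so 0.20·t = 0.8×56.
t* = 0.8×56/0.20 = 224 min.

224.00 min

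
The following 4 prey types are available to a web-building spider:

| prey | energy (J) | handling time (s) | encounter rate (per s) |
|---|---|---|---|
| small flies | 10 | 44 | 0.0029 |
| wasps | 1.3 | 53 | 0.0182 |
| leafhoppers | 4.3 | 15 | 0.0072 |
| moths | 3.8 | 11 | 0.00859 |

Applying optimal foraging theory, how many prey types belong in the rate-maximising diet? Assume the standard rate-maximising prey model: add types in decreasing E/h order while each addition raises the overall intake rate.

3

Rank by E/h (J/s): moths 0.345, leafhoppers 0.287, small flies 0.227, wasps 0.0245. Include each in turn until the next type's E/h falls below the running intake rate.
Rate on top 1: 0.02982. leafhoppers: 0.287 > 0.02982 → include.
Rate on top 2: 0.05289. small flies: 0.227 > 0.05289 → include.
Rate on top 3: 0.06962. wasps: 0.0245 < 0.06962 → exclude; stop.
Optimal diet: moths, leafhoppers, small flies — 3 of 4 types.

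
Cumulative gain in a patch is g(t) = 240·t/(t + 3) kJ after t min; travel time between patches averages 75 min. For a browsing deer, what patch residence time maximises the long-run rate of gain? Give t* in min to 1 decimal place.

15.0 min

By the marginal value theorem, leave when the instantaneous gain rate g'(t) equals the habitat-wide average g(t)/(T + t).
g'(t) = 240·3/(t + 3)². Setting 240·3/(t+3)² = 240t/[(t+3)(75+t)] gives 3(75+t) = t(t+3), so t² = 3×75 = 225.
t* = √225 = 15 min.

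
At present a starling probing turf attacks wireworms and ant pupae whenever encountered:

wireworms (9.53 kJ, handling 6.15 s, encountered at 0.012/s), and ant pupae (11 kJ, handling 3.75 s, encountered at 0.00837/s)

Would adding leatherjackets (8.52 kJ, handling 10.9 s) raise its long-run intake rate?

Current rate: (0.012×9.53 + 0.00837×11)/(1 + 0.012×6.15 + 0.00837×3.75) = 0.1868 kJ/s.
leatherjackets: E/h = 8.52/10.9 = 0.7817 kJ/s.
0.7817 > 0.1868, so adding leatherjackets raises the average — include it.

Yes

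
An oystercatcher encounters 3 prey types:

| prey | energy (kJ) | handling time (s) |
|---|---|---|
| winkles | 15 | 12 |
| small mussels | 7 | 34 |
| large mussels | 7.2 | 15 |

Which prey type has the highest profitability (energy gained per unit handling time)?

winkles

In descending order of E/h:
winkles: 15/12 = 1.25 kJ/s
large mussels: 7.2/15 = 0.48 kJ/s
small mussels: 7/34 = 0.206 kJ/s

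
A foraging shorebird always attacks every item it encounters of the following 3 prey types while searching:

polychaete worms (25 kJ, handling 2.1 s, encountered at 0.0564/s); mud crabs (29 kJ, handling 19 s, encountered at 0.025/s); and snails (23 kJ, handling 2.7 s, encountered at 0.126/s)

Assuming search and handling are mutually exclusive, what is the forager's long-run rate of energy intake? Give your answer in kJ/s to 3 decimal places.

2.603 kJ/s

Energy encountered per unit search time: 0.0564×25 + 0.025×29 + 0.126×23 = 5.033 kJ/s.
Handling time per unit search time: 0.0564×2.1 + 0.025×19 + 0.126×2.7 = 0.9336.
Rate = 5.033/(1 + 0.9336) = 2.603 kJ/s.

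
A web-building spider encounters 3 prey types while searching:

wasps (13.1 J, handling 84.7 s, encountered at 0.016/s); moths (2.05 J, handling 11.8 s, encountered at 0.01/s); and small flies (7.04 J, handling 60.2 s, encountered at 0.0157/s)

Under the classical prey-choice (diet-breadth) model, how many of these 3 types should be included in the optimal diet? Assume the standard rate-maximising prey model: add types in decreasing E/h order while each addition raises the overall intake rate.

3

Profitabilities (E/h, J/s): moths 0.174, wasps 0.155, small flies 0.117. Add prey in this order while the next type's profitability exceeds the intake rate on those already taken.
Rate on top 1: 0.01834. wasps: 0.155 > 0.01834 → include.
Rate on top 2: 0.09304. small flies: 0.117 > 0.09304 → include.
Optimal diet: moths, wasps, small flies — 3 of 3 types.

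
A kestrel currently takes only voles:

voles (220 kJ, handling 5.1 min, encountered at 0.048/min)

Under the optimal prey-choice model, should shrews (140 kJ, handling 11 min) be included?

Yes

On voles alone, R = ΣλE/(1+Σλh) = 10.56/1.245 = 8.483 kJ/min.
shrews: E/h = 140/11 = 12.73 kJ/min.
Since 12.73 > R, including shrews increases the long-run rate.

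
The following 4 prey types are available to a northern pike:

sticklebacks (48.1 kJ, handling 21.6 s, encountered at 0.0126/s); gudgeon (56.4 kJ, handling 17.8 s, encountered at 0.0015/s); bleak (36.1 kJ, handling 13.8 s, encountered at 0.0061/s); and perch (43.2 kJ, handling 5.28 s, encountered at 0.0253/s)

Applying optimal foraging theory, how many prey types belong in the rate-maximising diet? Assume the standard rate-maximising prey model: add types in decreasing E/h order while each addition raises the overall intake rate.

4

Rank by E/h (kJ/s): perch 8.18, gudgeon 3.17, bleak 2.62, sticklebacks 2.23. Include each in turn until the next type's E/h falls below the running intake rate.
Rate on top 1: 0.9642. gudgeon: 3.17 > 0.9642 → include.
Rate on top 2: 1.015. bleak: 2.62 > 1.015 → include.
Rate on top 3: 1.123. sticklebacks: 2.23 > 1.123 → include.
Optimal diet: perch, gudgeon, bleak, sticklebacks — 4 of 4 types.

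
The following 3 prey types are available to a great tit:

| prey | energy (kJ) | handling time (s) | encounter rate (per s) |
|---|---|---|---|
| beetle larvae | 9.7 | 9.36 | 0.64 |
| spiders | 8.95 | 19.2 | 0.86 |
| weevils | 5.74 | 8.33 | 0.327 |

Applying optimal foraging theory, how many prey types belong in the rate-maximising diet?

Rank by E/h (kJ/s): beetle larvae 1.04, weevils 0.689, spiders 0.466. Include each in turn until the next type's E/h falls below the running intake rate.
Rate on top 1: 0.8881. weevils: 0.689 < 0.8881 → exclude; stop.
Optimal diet: beetle larvae — 1 of 3 types.

1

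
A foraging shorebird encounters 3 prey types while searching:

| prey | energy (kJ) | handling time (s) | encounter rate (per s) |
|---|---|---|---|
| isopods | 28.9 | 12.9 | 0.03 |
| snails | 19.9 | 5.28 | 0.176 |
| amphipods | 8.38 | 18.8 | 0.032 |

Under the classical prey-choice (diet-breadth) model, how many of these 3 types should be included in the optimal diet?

2

Profitabilities (E/h, kJ/s): snails 3.77, isopods 2.24, amphipods 0.446. Add prey in this order while the next type's profitability exceeds the intake rate on those already taken.
Rate on top 1: 1.815. isopods: 2.24 > 1.815 → include.
Rate on top 2: 1.886. amphipods: 0.446 < 1.886 → exclude; stop.
Optimal diet: snails, isopods — 2 of 3 types.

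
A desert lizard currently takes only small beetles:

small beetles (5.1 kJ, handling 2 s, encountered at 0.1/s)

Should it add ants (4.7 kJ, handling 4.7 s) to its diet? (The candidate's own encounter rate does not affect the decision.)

Current rate: (0.1×5.1)/(1 + 0.1×2) = 0.425 kJ/s.
ants: E/h = 4.7/4.7 = 1 kJ/s.
Since 1 > R, including ants increases the long-run rate.

Yes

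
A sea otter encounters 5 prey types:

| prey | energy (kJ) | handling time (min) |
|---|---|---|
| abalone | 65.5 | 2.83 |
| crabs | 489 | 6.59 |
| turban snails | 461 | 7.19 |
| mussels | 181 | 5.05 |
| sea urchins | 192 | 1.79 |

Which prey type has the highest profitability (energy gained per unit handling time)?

sea urchins

Profitability E/h (kJ/min): abalone = 65.5/2.83 = 23.1, crabs = 489/6.59 = 74.2, turban snails = 461/7.19 = 64.1, mussels = 181/5.05 = 35.8, sea urchins = 192/1.79 = 107.
Ranked: sea urchins > crabs > turban snails > mussels > abalone.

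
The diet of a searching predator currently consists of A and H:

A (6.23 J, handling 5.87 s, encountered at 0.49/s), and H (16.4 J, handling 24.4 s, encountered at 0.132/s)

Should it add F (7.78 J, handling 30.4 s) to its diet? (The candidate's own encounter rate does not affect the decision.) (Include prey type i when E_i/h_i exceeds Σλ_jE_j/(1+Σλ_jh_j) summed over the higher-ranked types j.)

No

On A and H alone, R = ΣλE/(1+Σλh) = 5.218/7.097 = 0.7352 J/s.
Profitability of F: 7.78/30.4 = 0.2559 J/s.
Since 0.2559 < R, time spent handling F is better spent searching.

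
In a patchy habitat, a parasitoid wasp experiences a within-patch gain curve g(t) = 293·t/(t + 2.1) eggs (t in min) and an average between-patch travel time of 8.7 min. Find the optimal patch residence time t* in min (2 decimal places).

4.27 min

Optimal t* satisfies g'(t*) = g(t*)/(T + t*).
g'(t) = 293·2.1/(t + 2.1)². Setting 293·2.1/(t+2.1)² = 293t/[(t+2.1)(8.7+t)] gives 2.1(8.7+t) = t(t+2.1), so t² = 2.1×8.7 = 18.27.
t* = √18.27 = 4.274 min.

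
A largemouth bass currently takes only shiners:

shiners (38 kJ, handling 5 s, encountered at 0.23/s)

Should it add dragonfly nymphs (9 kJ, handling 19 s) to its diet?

Intake rate on the current diet: R = (0.23×38) / (1 + 0.23×5) = 8.74/2.15 = 4.065 kJ/s.
dragonfly nymphs: E/h = 9/19 = 0.4737 kJ/s.
0.4737 < 4.065, so adding dragonfly nymphs would lower the average — exclude it.

No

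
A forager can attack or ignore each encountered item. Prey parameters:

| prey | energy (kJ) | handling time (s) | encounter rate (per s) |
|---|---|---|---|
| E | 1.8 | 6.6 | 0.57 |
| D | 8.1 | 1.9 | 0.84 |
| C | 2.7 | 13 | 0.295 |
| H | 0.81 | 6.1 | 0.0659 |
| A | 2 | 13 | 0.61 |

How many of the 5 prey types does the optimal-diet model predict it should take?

1

Rank by E/h (kJ/s): D 4.26, E 0.273, C 0.208, A 0.154, H 0.133. Include each in turn until the next type's E/h falls below the running intake rate.
Rate on top 1: 2.621. E: 0.273 < 2.621 → exclude; stop.
Optimal diet: D — 1 of 5 types.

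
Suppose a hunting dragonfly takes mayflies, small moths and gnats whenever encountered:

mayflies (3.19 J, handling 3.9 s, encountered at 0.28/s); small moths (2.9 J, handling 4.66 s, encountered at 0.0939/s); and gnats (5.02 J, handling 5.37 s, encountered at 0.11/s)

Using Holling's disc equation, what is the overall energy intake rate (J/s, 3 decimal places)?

R = Σλ_iE_i / (1 + Σλ_ih_i)
Numerator: 0.28×3.19 + 0.0939×2.9 + 0.11×5.02 = 1.718
Denominator: 1 + 0.28×3.9 + 0.0939×4.66 + 0.11×5.37 = 3.12
R = 1.718/3.12 = 0.5505 J/s

0.550 J/s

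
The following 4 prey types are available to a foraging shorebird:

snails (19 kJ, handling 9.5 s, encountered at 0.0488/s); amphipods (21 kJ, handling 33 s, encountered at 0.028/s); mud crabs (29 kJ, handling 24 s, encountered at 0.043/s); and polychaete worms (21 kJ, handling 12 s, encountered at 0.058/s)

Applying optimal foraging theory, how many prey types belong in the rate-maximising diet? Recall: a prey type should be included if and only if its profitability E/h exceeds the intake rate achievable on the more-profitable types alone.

3

Profitabilities (E/h, kJ/s): snails 2, polychaete worms 1.75, mud crabs 1.21, amphipods 0.636. Add prey in this order while the next type's profitability exceeds the intake rate on those already taken.
Rate on top 1: 0.6335. polychaete worms: 1.75 > 0.6335 → include.
Rate on top 2: 0.9933. mud crabs: 1.21 > 0.9933 → include.
Rate on top 3: 1.063. amphipods: 0.636 < 1.063 → exclude; stop.
Optimal diet: snails, polychaete worms, mud crabs — 3 of 4 types.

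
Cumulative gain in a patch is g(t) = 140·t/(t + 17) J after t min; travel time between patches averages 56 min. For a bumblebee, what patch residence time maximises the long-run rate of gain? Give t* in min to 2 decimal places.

30.85 min

By the marginal value theorem, leave when the instantaneous gain rate g'(t) equals the habitat-wide average g(t)/(T + t).
g'(t) = 140·17/(t + 17)². Setting 140·17/(t+17)² = 140t/[(t+17)(56+t)] gives 17(56+t) = t(t+17), so t² = 17×56 = 952.
t* = √952 = 30.85 min.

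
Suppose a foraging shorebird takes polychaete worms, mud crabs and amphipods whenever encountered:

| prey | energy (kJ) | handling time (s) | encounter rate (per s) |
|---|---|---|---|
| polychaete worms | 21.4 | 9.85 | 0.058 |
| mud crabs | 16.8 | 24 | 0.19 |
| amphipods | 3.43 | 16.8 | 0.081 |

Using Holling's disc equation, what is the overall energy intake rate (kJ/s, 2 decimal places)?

0.63 kJ/s

R = Σλ_iE_i / (1 + Σλ_ih_i)
Numerator: 0.058×21.4 + 0.19×16.8 + 0.081×3.43 = 4.711
Denominator: 1 + 0.058×9.85 + 0.19×24 + 0.081×16.8 = 7.492
R = 4.711/7.492 = 0.6288 kJ/s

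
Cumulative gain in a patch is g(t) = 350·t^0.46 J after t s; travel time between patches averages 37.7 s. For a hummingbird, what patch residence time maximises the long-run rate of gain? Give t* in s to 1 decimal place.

32.1 s

Maximise g(t)/(T+t): set derivative to zero → g'(t)(T+t) = g(t).
g'(t) = 0.46·350·t^-0.54. Setting 0.46·350·t^-0.54 = 350·t^0.46/(37.7+t) gives 0.46(37.7+t) = t, so 0.54·t = 0.46×37.7.
t* = 0.46×37.7/0.54 = 32.11 s.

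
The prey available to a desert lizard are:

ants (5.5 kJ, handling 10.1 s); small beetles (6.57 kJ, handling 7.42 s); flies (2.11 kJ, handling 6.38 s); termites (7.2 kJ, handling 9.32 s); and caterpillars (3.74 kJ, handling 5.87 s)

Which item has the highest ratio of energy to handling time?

Profitability E/h (kJ/s): ants = 5.5/10.1 = 0.545, small beetles = 6.57/7.42 = 0.885, flies = 2.11/6.38 = 0.331, termites = 7.2/9.32 = 0.773, caterpillars = 3.74/5.87 = 0.637.
Ranked: small beetles > termites > caterpillars > ants > flies.

small beetles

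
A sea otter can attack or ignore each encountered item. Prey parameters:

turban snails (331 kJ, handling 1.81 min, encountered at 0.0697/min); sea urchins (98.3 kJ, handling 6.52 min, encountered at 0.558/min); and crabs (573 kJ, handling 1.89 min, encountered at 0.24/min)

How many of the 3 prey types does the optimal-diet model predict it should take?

2

Rank by E/h (kJ/min): crabs 303, turban snails 183, sea urchins 15.1. Include each in turn until the next type's E/h falls below the running intake rate.
Rate on top 1: 94.61. turban snails: 183 > 94.61 → include.
Rate on top 2: 101.7. sea urchins: 15.1 < 101.7 → exclude; stop.
Optimal diet: crabs, turban snails — 2 of 3 types.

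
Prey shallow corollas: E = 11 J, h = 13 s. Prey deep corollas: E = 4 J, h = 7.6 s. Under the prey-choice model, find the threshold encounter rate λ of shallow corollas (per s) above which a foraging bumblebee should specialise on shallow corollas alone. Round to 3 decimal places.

Drop deep corollas once their profitability E₂/h₂ falls below the rate achievable on shallow corollas alone: E₂/h₂ = λE₁/(1 + λh₁).
Solve for λ: λE₁h₂ = E₂(1 + λh₁) → λ(E₁h₂ − E₂h₁) = E₂ → λ = E₂/(E₁h₂ − E₂h₁).
λ = 4/(11×7.6 − 4×13) = 4/31.6 = 0.1266 per s.

0.127 per s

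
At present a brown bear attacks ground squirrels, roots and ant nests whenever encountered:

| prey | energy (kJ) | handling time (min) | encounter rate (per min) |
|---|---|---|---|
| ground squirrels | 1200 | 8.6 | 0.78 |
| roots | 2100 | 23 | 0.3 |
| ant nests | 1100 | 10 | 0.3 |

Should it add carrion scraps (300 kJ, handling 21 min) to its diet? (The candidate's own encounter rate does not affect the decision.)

No

Current rate: (0.78×1200 + 0.3×2100 + 0.3×1100)/(1 + 0.78×8.6 + 0.3×23 + 0.3×10) = 107.7 kJ/min.
carrion scraps: E/h = 300/21 = 14.29 kJ/min.
14.29 < 107.7, so adding carrion scraps would lower the average — exclude it.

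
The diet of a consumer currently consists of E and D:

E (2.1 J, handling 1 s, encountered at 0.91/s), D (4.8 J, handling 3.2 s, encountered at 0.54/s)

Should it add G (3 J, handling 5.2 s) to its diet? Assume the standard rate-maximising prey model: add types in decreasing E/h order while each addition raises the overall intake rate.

No

Current rate: (0.91×2.1 + 0.54×4.8)/(1 + 0.91×1 + 0.54×3.2) = 1.238 J/s.
Profitability of G: 3/5.2 = 0.5769 J/s.
0.5769 < 1.238, so adding G would lower the average — exclude it.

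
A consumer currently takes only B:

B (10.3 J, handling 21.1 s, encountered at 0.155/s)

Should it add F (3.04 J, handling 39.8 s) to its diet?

On B alone, R = ΣλE/(1+Σλh) = 1.597/4.271 = 0.3738 J/s.
Profitability of F: 3.04/39.8 = 0.07638 J/s.
Since 0.07638 < R, time spent handling F is better spent searching.

No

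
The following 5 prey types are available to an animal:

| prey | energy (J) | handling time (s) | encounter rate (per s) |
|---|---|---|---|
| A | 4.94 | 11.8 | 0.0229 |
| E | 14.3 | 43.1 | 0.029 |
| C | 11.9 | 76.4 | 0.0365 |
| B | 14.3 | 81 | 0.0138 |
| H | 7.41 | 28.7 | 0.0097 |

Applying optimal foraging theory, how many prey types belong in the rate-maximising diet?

Profitabilities (E/h, J/s): A 0.419, E 0.332, H 0.258, B 0.177, C 0.156. Add prey in this order while the next type's profitability exceeds the intake rate on those already taken.
Rate on top 1: 0.08906. E: 0.332 > 0.08906 → include.
Rate on top 2: 0.2094. H: 0.258 > 0.2094 → include.
Rate on top 3: 0.2143. B: 0.177 < 0.2143 → exclude; stop.
Optimal diet: A, E, H — 3 of 5 types.

3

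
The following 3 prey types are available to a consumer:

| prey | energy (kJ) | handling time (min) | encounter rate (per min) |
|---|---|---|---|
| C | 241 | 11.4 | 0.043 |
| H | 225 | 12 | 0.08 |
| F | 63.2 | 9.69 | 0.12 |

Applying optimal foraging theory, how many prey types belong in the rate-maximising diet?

E/h in descending order: C 21.1, H 18.8, F 6.52 kJ/min. The optimal diet is the largest prefix of this list for which every included type satisfies E_i/h_i > R on the types above it.
Rate on top 1: 6.954. H: 18.8 > 6.954 → include.
Rate on top 2: 11.58. F: 6.52 < 11.58 → exclude; stop.
Optimal diet: C, H — 2 of 3 types.

2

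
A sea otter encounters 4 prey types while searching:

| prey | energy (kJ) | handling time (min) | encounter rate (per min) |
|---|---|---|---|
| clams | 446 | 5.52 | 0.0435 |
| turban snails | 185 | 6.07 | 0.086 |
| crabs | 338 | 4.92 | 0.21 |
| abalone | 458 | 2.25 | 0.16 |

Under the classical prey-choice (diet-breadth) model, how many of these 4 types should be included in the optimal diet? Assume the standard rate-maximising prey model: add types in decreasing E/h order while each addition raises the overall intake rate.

Rank by E/h (kJ/min): abalone 204, clams 80.8, crabs 68.7, turban snails 30.5. Include each in turn until the next type's E/h falls below the running intake rate.
Rate on top 1: 53.88. clams: 80.8 > 53.88 → include.
Rate on top 2: 57.92. crabs: 68.7 > 57.92 → include.
Rate on top 3: 62.15. turban snails: 30.5 < 62.15 → exclude; stop.
Optimal diet: abalone, clams, crabs — 3 of 4 types.

3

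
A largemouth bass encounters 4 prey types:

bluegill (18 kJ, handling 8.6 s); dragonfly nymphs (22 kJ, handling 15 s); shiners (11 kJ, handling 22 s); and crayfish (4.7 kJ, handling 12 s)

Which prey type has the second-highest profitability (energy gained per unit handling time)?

In descending order of E/h:
bluegill: 18/8.6 = 2.09 kJ/s
dragonfly nymphs: 22/15 = 1.47 kJ/s
shiners: 11/22 = 0.5 kJ/s
crayfish: 4.7/12 = 0.392 kJ/s

dragonfly nymphs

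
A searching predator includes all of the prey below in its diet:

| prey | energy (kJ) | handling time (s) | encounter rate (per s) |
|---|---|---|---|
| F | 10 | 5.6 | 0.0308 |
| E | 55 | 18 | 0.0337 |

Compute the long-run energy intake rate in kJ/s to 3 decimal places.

1.215 kJ/s

Energy encountered per unit search time: 0.0308×10 + 0.0337×55 = 2.162 kJ/s.
Handling time per unit search time: 0.0308×5.6 + 0.0337×18 = 0.7791.
Rate = 2.162/(1 + 0.7791) = 1.215 kJ/s.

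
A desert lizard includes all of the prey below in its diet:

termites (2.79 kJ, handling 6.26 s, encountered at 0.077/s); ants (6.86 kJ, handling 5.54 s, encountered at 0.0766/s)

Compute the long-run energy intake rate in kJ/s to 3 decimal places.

Energy encountered per unit search time: 0.077×2.79 + 0.0766×6.86 = 0.7403 kJ/s.
Handling time per unit search time: 0.077×6.26 + 0.0766×5.54 = 0.9064.
Rate = 0.7403/(1 + 0.9064) = 0.3883 kJ/s.

0.388 kJ/s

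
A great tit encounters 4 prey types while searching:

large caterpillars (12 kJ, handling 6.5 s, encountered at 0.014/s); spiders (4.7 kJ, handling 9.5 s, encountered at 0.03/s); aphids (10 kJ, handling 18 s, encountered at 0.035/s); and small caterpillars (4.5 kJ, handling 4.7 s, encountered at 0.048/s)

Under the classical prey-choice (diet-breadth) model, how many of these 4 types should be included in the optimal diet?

Profitabilities (E/h, kJ/s): large caterpillars 1.85, small caterpillars 0.957, aphids 0.556, spiders 0.495. Add prey in this order while the next type's profitability exceeds the intake rate on those already taken.
Rate on top 1: 0.154. small caterpillars: 0.957 > 0.154 → include.
Rate on top 2: 0.2917. aphids: 0.556 > 0.2917 → include.
Rate on top 3: 0.3771. spiders: 0.495 > 0.3771 → include.
Optimal diet: large caterpillars, small caterpillars, aphids, spiders — 4 of 4 types.

4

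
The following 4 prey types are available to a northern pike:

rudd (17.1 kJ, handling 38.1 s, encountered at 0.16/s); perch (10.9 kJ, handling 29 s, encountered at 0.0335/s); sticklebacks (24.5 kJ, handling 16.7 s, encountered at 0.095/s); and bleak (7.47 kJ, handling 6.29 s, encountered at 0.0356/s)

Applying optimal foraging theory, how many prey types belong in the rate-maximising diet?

E/h in descending order: sticklebacks 1.47, bleak 1.19, rudd 0.449, perch 0.376 kJ/s. The optimal diet is the largest prefix of this list for which every included type satisfies E_i/h_i > R on the types above it.
Rate on top 1: 0.8999. bleak: 1.19 > 0.8999 → include.
Rate on top 2: 0.9228. rudd: 0.449 < 0.9228 → exclude; stop.
Optimal diet: sticklebacks, bleak — 2 of 4 types.

2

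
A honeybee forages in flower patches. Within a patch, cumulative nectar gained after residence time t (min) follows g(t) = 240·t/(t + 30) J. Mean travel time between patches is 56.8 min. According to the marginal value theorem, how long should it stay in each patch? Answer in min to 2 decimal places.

41.28 min

By the marginal value theorem, leave when the instantaneous gain rate g'(t) equals the habitat-wide average g(t)/(T + t).
g'(t) = 240·30/(t + 30)². Setting 240·30/(t+30)² = 240t/[(t+30)(56.8+t)] gives 30(56.8+t) = t(t+30), so t² = 30×56.8 = 1704.
t* = √1704 = 41.28 min.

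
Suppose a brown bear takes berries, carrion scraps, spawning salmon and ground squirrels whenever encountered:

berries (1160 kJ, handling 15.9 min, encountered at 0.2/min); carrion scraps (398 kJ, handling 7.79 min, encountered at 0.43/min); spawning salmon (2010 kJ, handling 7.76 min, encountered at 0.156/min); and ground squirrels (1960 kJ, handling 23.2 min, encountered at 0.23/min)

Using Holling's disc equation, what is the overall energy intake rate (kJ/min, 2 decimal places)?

R = Σλ_iE_i / (1 + Σλ_ih_i)
Numerator: 0.2×1160 + 0.43×398 + 0.156×2010 + 0.23×1960 = 1168
Denominator: 1 + 0.2×15.9 + 0.43×7.79 + 0.156×7.76 + 0.23×23.2 = 14.08
R = 1168/14.08 = 82.94 kJ/min

82.94 kJ/min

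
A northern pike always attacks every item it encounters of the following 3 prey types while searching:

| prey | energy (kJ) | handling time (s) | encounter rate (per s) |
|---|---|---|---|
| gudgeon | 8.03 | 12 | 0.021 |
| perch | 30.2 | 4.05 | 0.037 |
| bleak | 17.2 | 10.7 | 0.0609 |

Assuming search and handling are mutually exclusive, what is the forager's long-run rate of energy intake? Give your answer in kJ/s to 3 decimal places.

1.136 kJ/s

R = Σλ_iE_i / (1 + Σλ_ih_i)
Numerator: 0.021×8.03 + 0.037×30.2 + 0.0609×17.2 = 2.334
Denominator: 1 + 0.021×12 + 0.037×4.05 + 0.0609×10.7 = 2.053
R = 2.334/2.053 = 1.136 kJ/s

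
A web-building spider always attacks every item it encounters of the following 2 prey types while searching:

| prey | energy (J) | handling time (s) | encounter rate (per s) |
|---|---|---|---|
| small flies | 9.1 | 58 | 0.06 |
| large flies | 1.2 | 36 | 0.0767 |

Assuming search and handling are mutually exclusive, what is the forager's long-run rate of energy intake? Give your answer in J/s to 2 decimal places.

0.09 J/s

R = (0.06×9.1 + 0.0767×1.2) / (1 + 0.06×58 + 0.0767×36) = 0.638/7.241 = 0.08811 J/s.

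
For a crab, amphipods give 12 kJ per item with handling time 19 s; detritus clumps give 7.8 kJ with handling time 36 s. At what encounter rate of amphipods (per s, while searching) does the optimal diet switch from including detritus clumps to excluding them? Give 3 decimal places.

0.027 per s

The zero-one rule: include detritus clumps iff E₂/h₂ > λE₁/(1+λh₁). Equality gives the switch point.
λE₁h₂ = E₂ + λE₂h₁ ⇒ λ = E₂/(E₁h₂ − E₂h₁) = 7.8/(432 − 148.2) = 0.02748 per s.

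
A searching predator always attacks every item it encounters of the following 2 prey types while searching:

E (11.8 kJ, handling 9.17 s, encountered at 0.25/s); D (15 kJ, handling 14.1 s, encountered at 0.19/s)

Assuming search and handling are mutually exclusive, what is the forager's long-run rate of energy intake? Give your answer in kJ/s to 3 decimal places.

0.971 kJ/s

R = (0.25×11.8 + 0.19×15) / (1 + 0.25×9.17 + 0.19×14.1) = 5.8/5.971 = 0.9713 kJ/s.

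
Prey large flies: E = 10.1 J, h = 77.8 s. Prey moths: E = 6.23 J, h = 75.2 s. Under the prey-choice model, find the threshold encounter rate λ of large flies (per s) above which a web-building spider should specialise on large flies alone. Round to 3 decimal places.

0.023 per s

The zero-one rule: include moths iff E₂/h₂ > λE₁/(1+λh₁). Equality gives the switch point.
λE₁h₂ = E₂ + λE₂h₁ ⇒ λ = E₂/(E₁h₂ − E₂h₁) = 6.23/(759.5 − 484.7) = 0.02267 per s.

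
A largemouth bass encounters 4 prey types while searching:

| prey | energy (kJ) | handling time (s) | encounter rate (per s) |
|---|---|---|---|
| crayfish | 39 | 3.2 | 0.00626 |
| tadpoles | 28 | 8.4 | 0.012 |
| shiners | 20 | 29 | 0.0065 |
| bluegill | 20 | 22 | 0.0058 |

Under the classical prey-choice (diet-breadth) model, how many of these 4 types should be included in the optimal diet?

4

Rank by E/h (kJ/s): crayfish 12.2, tadpoles 3.33, bluegill 0.909, shiners 0.69. Include each in turn until the next type's E/h falls below the running intake rate.
Rate on top 1: 0.2393. tadpoles: 3.33 > 0.2393 → include.
Rate on top 2: 0.5176. bluegill: 0.909 > 0.5176 → include.
Rate on top 3: 0.5576. shiners: 0.69 > 0.5576 → include.
Optimal diet: crayfish, tadpoles, bluegill, shiners — 4 of 4 types.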